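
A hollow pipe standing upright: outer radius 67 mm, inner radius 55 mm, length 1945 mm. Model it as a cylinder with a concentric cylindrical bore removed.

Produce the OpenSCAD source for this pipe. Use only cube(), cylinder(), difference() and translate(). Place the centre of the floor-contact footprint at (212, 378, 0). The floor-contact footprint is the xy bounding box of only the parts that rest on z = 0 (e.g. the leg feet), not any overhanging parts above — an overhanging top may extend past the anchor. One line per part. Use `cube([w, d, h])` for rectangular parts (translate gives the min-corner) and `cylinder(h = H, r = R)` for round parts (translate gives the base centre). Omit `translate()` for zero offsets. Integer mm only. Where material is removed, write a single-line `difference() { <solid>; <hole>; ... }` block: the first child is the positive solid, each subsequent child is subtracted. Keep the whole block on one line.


difference() { translate([212, 378, 0]) cylinder(h = 1945, r = 67); translate([212, 378, 0]) cylinder(h = 1945, r = 55); }


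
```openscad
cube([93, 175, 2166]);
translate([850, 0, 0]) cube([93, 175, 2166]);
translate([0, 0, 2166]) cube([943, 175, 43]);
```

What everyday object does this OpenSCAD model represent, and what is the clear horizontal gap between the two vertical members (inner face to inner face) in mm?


A door frame. The clear opening width is 757 mm.

Two 2166 mm tall posts with a header on top — a door frame. The left jamb is 93 mm wide at x = 0; the right jamb starts at x = 850. The clear opening is 850 − 93 = 757 mm.


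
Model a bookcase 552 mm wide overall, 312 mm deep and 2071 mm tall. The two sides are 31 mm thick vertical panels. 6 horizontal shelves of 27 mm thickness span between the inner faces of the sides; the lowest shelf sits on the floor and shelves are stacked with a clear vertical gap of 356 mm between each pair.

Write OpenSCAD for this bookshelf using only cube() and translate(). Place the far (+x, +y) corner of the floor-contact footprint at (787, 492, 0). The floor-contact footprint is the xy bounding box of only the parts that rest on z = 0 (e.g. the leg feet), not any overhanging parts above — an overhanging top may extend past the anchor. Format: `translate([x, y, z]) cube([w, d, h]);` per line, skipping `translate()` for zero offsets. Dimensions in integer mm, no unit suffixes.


translate([235, 180, 0]) cube([31, 312, 2071]);
translate([756, 180, 0]) cube([31, 312, 2071]);
translate([266, 180, 0]) cube([490, 312, 27]);
translate([266, 180, 383]) cube([490, 312, 27]);
translate([266, 180, 766]) cube([490, 312, 27]);
translate([266, 180, 1149]) cube([490, 312, 27]);
translate([266, 180, 1532]) cube([490, 312, 27]);
translate([266, 180, 1915]) cube([490, 312, 27]);


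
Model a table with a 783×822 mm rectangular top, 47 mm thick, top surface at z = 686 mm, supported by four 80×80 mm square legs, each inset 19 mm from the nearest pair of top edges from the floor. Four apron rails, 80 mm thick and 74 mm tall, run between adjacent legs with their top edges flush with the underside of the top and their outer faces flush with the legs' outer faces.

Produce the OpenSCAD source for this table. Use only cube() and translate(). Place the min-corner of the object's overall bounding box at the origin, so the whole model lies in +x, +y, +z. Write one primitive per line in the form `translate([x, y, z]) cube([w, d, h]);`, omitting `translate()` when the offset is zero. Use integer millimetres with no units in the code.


translate([0, 0, 639]) cube([783, 822, 47]);
translate([19, 19, 0]) cube([80, 80, 639]);
translate([684, 19, 0]) cube([80, 80, 639]);
translate([19, 723, 0]) cube([80, 80, 639]);
translate([684, 723, 0]) cube([80, 80, 639]);
translate([99, 19, 565]) cube([585, 80, 74]);
translate([99, 723, 565]) cube([585, 80, 74]);
translate([19, 99, 565]) cube([80, 624, 74]);
translate([684, 99, 565]) cube([80, 624, 74]);


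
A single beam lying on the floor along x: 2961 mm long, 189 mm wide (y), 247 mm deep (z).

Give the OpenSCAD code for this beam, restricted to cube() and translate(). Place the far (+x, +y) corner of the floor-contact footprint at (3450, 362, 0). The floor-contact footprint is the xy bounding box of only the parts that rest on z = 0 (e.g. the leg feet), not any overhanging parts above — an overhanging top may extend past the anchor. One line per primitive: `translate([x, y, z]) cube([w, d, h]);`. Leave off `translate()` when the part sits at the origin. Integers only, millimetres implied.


translate([489, 173, 0]) cube([2961, 189, 247]);


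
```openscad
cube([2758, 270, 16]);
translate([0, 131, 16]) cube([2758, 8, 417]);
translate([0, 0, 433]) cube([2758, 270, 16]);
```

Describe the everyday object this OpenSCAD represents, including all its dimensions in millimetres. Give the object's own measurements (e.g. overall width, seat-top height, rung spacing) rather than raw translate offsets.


An I-beam lying along x, 2758 mm long. Overall section height 449 mm. Two flanges 270 mm wide (y) and 16 mm thick, one on the floor and one at the top; a web 8 mm thick runs between them, centred on the flange width.


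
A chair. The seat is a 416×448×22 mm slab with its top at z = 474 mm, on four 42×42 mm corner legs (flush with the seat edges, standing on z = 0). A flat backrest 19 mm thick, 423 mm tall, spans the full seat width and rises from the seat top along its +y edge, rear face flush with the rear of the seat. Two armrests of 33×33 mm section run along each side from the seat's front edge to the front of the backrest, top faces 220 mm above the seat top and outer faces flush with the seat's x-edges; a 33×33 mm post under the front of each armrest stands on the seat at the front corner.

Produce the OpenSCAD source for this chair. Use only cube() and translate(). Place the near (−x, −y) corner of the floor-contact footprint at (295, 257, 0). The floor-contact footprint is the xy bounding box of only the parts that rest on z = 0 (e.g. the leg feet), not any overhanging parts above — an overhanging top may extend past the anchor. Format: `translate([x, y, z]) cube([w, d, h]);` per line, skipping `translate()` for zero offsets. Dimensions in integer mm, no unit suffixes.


translate([295, 257, 452]) cube([416, 448, 22]);
translate([295, 257, 0]) cube([42, 42, 452]);
translate([669, 257, 0]) cube([42, 42, 452]);
translate([295, 663, 0]) cube([42, 42, 452]);
translate([669, 663, 0]) cube([42, 42, 452]);
translate([295, 686, 474]) cube([416, 19, 423]);
translate([295, 257, 661]) cube([33, 429, 33]);
translate([678, 257, 661]) cube([33, 429, 33]);
translate([295, 257, 474]) cube([33, 33, 187]);
translate([678, 257, 474]) cube([33, 33, 187]);


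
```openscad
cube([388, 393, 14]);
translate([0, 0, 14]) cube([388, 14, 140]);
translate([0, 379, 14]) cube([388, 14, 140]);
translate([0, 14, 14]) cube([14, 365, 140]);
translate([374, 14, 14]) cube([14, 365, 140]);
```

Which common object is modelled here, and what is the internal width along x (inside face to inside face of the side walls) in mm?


An open box. The internal width is 360 mm.

A 388×393 base slab with four walls standing on it — an open box. The base is 388 mm wide and the walls are 14 mm thick, so the internal width is 388 − 2 × 14 = 360 mm.


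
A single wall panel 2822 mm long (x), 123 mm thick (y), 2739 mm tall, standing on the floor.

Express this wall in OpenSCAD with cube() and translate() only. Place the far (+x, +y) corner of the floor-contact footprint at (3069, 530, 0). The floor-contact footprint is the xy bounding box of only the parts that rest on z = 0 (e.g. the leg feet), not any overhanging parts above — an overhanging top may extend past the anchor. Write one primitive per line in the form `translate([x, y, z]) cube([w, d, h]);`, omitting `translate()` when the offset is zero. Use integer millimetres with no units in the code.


translate([247, 407, 0]) cube([2822, 123, 2739]);


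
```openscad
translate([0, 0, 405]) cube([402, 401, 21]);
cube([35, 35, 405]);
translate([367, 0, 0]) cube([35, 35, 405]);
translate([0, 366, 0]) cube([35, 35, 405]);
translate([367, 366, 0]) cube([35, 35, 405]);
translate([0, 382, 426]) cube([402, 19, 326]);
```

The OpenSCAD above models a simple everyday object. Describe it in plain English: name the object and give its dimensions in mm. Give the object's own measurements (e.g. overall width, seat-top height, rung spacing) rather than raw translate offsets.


A chair. The seat is a 402×401×21 mm slab with its top at z = 426 mm, on four 35×35 mm corner legs (flush with the seat edges, standing on z = 0). A flat backrest 19 mm thick, 326 mm tall, spans the full seat width and rises from the seat top along its +y edge, rear face flush with the rear of the seat.


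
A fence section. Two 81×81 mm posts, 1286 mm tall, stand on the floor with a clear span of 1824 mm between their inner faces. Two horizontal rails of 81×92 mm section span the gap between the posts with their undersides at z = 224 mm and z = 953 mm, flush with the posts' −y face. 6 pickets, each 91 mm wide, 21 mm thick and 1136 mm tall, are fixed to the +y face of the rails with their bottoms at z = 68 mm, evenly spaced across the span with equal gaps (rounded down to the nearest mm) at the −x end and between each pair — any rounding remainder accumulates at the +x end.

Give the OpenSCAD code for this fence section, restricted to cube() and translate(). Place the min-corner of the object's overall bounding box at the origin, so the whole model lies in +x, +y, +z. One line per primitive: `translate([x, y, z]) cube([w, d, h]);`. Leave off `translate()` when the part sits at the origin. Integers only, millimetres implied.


cube([81, 81, 1286]);
translate([1905, 0, 0]) cube([81, 81, 1286]);
translate([81, 0, 224]) cube([1824, 81, 92]);
translate([81, 0, 953]) cube([1824, 81, 92]);
translate([263, 81, 68]) cube([91, 21, 1136]);
translate([536, 81, 68]) cube([91, 21, 1136]);
translate([809, 81, 68]) cube([91, 21, 1136]);
translate([1082, 81, 68]) cube([91, 21, 1136]);
translate([1355, 81, 68]) cube([91, 21, 1136]);
translate([1628, 81, 68]) cube([91, 21, 1136]);


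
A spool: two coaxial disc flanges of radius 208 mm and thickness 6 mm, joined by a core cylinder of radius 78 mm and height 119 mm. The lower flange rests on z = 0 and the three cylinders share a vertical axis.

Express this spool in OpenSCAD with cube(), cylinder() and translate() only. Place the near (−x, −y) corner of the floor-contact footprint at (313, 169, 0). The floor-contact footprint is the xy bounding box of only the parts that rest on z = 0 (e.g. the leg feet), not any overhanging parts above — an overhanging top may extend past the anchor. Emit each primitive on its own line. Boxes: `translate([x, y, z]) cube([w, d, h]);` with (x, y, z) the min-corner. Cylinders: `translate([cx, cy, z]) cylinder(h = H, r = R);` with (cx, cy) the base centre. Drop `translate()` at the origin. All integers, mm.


translate([521, 377, 0]) cylinder(h = 6, r = 208);
translate([521, 377, 6]) cylinder(h = 119, r = 78);
translate([521, 377, 125]) cylinder(h = 6, r = 208);


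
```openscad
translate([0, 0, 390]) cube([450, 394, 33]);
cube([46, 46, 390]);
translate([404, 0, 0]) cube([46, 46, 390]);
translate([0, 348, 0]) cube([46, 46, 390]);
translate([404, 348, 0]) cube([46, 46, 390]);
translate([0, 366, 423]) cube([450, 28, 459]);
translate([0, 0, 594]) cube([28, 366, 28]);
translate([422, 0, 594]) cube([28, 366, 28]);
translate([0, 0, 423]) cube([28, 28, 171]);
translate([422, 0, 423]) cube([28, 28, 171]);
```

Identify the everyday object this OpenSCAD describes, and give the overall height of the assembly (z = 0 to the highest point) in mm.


A chair. The overall height is 882 mm.

A slab on four corner posts with a tall panel at the back — a chair. The seat slab sits at z = 390 with thickness 33, and the 459 mm backrest starts at the seat top, so the overall height is 390 + 33 + 459 = 882 mm.


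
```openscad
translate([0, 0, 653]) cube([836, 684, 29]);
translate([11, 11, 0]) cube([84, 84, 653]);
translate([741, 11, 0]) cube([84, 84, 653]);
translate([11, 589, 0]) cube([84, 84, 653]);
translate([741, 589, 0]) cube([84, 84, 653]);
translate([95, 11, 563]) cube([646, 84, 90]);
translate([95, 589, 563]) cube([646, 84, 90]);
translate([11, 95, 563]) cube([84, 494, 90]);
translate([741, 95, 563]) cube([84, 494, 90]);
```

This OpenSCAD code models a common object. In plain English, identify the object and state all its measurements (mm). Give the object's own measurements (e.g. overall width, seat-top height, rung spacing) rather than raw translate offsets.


A table: top 836 mm (x) × 684 mm (y), 29 mm thick, upper face at z = 682 mm, on four 84×84 mm square legs, each inset 11 mm from the nearest pair of top edges from z = 0 to the bottom of the top. Four apron rails, 84 mm thick and 90 mm tall, run between adjacent legs with their top edges flush with the underside of the top and their outer faces flush with the legs' outer faces.


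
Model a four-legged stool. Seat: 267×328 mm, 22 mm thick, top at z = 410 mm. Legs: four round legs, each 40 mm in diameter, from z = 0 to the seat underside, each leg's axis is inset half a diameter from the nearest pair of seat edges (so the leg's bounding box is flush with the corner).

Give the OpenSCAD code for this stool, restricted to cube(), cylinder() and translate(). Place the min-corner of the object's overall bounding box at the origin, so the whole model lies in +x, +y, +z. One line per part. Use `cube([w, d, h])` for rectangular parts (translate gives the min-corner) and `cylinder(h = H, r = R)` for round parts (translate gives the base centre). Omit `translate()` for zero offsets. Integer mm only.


// leg_h = 410 - 22 = 388
translate([0, 0, 388]) cube([267, 328, 22]);
translate([20, 20, 0]) cylinder(h = 388, r = 20);
translate([247, 20, 0]) cylinder(h = 388, r = 20);
translate([20, 308, 0]) cylinder(h = 388, r = 20);
translate([247, 308, 0]) cylinder(h = 388, r = 20);


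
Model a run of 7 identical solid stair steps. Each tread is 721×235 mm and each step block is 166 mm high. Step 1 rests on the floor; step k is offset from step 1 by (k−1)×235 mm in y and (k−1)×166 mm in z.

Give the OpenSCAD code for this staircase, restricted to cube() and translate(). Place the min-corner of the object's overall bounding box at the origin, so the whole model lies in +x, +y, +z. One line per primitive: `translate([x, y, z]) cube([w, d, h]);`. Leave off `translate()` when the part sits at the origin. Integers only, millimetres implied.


cube([721, 235, 166]);
translate([0, 235, 166]) cube([721, 235, 166]);
translate([0, 470, 332]) cube([721, 235, 166]);
translate([0, 705, 498]) cube([721, 235, 166]);
translate([0, 940, 664]) cube([721, 235, 166]);
translate([0, 1175, 830]) cube([721, 235, 166]);
translate([0, 1410, 996]) cube([721, 235, 166]);


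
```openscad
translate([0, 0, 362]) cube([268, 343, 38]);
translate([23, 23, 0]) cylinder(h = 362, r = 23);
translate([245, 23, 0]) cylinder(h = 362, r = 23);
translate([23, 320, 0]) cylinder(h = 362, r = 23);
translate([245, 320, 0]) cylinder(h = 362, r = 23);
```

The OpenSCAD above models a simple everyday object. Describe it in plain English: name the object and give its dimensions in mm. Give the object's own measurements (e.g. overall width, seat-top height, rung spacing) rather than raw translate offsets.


A simple wooden stool: a rectangular seat 268 mm (x) by 343 mm (y), 38 mm thick, top face at z = 400 mm, on four round legs, each 46 mm in diameter. The legs rest on z = 0, each leg's axis is inset half a diameter from the nearest pair of seat edges (so the leg's bounding box is flush with the corner).


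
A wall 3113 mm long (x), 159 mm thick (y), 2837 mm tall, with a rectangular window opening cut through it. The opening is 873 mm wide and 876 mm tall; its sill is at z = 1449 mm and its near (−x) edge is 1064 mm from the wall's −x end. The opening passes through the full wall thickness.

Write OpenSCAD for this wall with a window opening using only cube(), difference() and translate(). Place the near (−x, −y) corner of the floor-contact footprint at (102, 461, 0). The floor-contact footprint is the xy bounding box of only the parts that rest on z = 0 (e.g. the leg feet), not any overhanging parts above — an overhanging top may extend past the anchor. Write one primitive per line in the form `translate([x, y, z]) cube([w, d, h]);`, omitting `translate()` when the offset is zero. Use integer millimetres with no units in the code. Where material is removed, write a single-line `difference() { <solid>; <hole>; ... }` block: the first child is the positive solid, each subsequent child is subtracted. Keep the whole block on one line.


difference() { translate([102, 461, 0]) cube([3113, 159, 2837]); translate([1166, 461, 1449]) cube([873, 159, 876]); }


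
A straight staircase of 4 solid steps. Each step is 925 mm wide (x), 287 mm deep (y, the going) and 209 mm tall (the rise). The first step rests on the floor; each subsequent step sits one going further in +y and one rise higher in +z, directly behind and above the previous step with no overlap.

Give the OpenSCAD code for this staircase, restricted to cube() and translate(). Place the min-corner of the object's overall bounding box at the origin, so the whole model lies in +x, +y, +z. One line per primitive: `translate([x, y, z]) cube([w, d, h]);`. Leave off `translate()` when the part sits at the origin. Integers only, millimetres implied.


cube([925, 287, 209]);
translate([0, 287, 209]) cube([925, 287, 209]);
translate([0, 574, 418]) cube([925, 287, 209]);
translate([0, 861, 627]) cube([925, 287, 209]);


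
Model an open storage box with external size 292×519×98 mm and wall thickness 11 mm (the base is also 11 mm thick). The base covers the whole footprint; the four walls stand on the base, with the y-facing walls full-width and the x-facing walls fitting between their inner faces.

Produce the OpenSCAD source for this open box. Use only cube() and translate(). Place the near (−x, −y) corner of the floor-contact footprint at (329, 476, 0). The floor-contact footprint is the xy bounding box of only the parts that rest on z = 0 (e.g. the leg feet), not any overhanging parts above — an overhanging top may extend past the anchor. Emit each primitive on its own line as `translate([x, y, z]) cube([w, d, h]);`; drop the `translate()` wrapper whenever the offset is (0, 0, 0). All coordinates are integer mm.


translate([329, 476, 0]) cube([292, 519, 11]);
translate([329, 476, 11]) cube([292, 11, 87]);
translate([329, 984, 11]) cube([292, 11, 87]);
translate([329, 487, 11]) cube([11, 497, 87]);
translate([610, 487, 11]) cube([11, 497, 87]);


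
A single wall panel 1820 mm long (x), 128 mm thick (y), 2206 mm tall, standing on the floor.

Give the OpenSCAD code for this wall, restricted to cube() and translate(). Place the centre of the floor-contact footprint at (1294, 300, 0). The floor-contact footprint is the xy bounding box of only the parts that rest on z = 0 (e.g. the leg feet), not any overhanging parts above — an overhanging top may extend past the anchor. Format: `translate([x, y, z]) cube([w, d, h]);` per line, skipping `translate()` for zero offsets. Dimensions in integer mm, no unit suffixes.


translate([384, 236, 0]) cube([1820, 128, 2206]);


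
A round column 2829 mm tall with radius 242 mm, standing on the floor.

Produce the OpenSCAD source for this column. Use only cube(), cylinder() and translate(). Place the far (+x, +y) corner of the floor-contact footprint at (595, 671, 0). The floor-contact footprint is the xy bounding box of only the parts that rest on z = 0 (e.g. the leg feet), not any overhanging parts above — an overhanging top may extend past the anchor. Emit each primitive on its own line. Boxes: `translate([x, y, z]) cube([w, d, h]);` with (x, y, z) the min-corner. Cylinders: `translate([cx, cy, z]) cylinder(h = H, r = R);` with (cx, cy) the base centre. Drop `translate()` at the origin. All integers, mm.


translate([353, 429, 0]) cylinder(h = 2829, r = 242);


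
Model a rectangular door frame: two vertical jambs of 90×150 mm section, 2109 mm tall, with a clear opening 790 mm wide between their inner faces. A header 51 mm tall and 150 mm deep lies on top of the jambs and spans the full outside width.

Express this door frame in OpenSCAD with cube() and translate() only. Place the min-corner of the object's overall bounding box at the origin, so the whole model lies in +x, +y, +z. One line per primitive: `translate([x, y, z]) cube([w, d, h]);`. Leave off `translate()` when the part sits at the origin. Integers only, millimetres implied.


cube([90, 150, 2109]);
translate([880, 0, 0]) cube([90, 150, 2109]);
translate([0, 0, 2109]) cube([970, 150, 51]);


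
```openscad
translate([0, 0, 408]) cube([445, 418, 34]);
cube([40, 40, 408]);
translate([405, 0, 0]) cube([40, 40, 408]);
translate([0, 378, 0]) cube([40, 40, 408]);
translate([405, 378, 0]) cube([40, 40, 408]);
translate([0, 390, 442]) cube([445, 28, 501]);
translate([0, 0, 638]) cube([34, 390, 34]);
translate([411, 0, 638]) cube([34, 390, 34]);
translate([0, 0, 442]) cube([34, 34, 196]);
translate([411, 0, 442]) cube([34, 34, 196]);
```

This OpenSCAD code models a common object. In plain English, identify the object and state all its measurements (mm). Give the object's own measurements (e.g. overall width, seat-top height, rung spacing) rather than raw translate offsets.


A chair. The seat is a 445×418×34 mm slab with its top at z = 442 mm, on four 40×40 mm corner legs (flush with the seat edges, standing on z = 0). A flat backrest 28 mm thick, 501 mm tall, spans the full seat width and rises from the seat top along its +y edge, rear face flush with the rear of the seat. Two armrests of 34×34 mm section run along each side from the seat's front edge to the front of the backrest, top faces 230 mm above the seat top and outer faces flush with the seat's x-edges; a 34×34 mm post under the front of each armrest stands on the seat at the front corner.


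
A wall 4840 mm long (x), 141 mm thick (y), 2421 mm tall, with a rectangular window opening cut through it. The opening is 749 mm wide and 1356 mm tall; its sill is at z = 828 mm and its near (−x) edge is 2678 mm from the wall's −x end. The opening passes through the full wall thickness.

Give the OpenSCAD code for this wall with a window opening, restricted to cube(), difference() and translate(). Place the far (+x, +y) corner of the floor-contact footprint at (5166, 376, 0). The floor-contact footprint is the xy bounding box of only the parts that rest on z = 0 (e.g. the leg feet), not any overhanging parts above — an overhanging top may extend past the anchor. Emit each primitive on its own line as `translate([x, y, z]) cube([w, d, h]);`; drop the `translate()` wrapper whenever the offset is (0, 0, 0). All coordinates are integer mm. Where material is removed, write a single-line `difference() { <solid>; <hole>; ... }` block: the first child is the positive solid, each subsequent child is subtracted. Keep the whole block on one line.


difference() { translate([326, 235, 0]) cube([4840, 141, 2421]); translate([3004, 235, 828]) cube([749, 141, 1356]); }


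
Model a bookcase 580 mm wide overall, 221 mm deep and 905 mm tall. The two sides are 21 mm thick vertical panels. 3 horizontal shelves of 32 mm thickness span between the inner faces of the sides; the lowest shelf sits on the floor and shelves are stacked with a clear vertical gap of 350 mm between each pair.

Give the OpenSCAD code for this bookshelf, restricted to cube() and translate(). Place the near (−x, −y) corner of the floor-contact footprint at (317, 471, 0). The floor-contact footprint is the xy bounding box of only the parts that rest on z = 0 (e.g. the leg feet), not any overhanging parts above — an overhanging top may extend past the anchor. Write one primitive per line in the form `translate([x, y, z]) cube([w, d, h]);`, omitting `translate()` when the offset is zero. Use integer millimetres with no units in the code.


translate([317, 471, 0]) cube([21, 221, 905]);
translate([876, 471, 0]) cube([21, 221, 905]);
translate([338, 471, 0]) cube([538, 221, 32]);
translate([338, 471, 382]) cube([538, 221, 32]);
translate([338, 471, 764]) cube([538, 221, 32]);


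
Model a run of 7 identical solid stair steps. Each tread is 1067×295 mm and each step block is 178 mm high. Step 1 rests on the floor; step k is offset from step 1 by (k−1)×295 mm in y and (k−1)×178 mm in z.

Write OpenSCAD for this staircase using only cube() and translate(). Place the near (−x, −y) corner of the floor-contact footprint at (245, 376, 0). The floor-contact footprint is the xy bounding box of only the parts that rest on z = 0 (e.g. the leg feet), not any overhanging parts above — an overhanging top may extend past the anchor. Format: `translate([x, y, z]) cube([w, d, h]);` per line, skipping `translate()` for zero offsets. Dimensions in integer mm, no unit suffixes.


translate([245, 376, 0]) cube([1067, 295, 178]);
translate([245, 671, 178]) cube([1067, 295, 178]);
translate([245, 966, 356]) cube([1067, 295, 178]);
translate([245, 1261, 534]) cube([1067, 295, 178]);
translate([245, 1556, 712]) cube([1067, 295, 178]);
translate([245, 1851, 890]) cube([1067, 295, 178]);
translate([245, 2146, 1068]) cube([1067, 295, 178]);


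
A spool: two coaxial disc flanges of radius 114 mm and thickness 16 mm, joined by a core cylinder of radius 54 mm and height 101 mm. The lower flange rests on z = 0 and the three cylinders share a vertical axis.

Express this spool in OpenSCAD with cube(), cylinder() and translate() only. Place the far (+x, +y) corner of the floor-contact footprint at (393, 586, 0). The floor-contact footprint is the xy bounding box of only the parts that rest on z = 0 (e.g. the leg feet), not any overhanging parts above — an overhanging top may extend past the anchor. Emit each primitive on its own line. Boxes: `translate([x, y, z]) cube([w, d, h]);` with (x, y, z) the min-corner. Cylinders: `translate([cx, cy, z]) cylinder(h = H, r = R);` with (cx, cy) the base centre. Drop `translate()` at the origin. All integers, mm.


translate([279, 472, 0]) cylinder(h = 16, r = 114);
translate([279, 472, 16]) cylinder(h = 101, r = 54);
translate([279, 472, 117]) cylinder(h = 16, r = 114);


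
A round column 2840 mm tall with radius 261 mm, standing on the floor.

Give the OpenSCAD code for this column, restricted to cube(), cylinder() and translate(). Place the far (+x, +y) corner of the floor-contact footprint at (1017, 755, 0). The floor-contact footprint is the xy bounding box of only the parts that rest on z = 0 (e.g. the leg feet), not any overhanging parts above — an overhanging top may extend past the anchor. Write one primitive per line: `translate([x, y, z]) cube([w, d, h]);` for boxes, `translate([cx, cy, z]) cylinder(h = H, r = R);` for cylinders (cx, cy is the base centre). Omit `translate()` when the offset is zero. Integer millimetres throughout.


translate([756, 494, 0]) cylinder(h = 2840, r = 261);


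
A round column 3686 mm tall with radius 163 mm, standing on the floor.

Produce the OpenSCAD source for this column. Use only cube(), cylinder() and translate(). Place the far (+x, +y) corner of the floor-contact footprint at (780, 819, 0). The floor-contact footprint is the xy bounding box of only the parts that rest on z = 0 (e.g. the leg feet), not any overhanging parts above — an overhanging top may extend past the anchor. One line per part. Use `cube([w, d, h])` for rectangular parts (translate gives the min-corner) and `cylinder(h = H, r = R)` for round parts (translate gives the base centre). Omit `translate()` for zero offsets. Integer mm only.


translate([617, 656, 0]) cylinder(h = 3686, r = 163);


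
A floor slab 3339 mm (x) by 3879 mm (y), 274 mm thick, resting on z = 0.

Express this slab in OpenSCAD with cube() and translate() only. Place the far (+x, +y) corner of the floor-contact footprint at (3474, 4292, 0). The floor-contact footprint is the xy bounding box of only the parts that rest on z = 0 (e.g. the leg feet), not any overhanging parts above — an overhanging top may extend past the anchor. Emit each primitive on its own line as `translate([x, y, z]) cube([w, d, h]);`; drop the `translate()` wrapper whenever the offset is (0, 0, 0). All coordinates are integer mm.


translate([135, 413, 0]) cube([3339, 3879, 274]);


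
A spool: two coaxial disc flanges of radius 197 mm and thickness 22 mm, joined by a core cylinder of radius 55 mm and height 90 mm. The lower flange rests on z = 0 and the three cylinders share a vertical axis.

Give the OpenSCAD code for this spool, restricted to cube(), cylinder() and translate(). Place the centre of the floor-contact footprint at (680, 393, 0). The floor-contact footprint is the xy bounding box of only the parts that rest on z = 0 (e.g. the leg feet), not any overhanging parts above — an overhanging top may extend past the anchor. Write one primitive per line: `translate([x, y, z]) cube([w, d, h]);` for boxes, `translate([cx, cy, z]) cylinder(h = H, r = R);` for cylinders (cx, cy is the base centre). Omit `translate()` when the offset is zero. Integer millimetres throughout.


translate([680, 393, 0]) cylinder(h = 22, r = 197);
translate([680, 393, 22]) cylinder(h = 90, r = 55);
translate([680, 393, 112]) cylinder(h = 22, r = 197);


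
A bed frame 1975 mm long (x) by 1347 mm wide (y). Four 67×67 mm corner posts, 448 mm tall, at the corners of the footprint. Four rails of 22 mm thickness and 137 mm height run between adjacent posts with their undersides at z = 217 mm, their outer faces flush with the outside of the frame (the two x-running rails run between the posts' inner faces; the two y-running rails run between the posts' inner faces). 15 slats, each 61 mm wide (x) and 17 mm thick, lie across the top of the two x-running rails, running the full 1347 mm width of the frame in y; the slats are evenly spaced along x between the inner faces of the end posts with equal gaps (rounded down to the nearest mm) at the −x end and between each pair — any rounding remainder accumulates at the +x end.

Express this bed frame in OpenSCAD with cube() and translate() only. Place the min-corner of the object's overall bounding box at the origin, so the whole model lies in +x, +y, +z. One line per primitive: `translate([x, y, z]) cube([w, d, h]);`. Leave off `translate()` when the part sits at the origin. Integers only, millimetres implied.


// slat z = rail_z + rail_h = 217 + 137 = 354
// slat gap = ⌊(1841 − 15·61) / 16⌋ = 57
cube([67, 67, 448]);
translate([0, 1280, 0]) cube([67, 67, 448]);
translate([1908, 0, 0]) cube([67, 67, 448]);
translate([1908, 1280, 0]) cube([67, 67, 448]);
translate([67, 0, 217]) cube([1841, 22, 137]);
translate([67, 1325, 217]) cube([1841, 22, 137]);
translate([0, 67, 217]) cube([22, 1213, 137]);
translate([1953, 67, 217]) cube([22, 1213, 137]);
translate([124, 0, 354]) cube([61, 1347, 17]);
translate([242, 0, 354]) cube([61, 1347, 17]);
translate([360, 0, 354]) cube([61, 1347, 17]);
translate([478, 0, 354]) cube([61, 1347, 17]);
translate([596, 0, 354]) cube([61, 1347, 17]);
translate([714, 0, 354]) cube([61, 1347, 17]);
translate([832, 0, 354]) cube([61, 1347, 17]);
translate([950, 0, 354]) cube([61, 1347, 17]);
translate([1068, 0, 354]) cube([61, 1347, 17]);
translate([1186, 0, 354]) cube([61, 1347, 17]);
translate([1304, 0, 354]) cube([61, 1347, 17]);
translate([1422, 0, 354]) cube([61, 1347, 17]);
translate([1540, 0, 354]) cube([61, 1347, 17]);
translate([1658, 0, 354]) cube([61, 1347, 17]);
translate([1776, 0, 354]) cube([61, 1347, 17]);


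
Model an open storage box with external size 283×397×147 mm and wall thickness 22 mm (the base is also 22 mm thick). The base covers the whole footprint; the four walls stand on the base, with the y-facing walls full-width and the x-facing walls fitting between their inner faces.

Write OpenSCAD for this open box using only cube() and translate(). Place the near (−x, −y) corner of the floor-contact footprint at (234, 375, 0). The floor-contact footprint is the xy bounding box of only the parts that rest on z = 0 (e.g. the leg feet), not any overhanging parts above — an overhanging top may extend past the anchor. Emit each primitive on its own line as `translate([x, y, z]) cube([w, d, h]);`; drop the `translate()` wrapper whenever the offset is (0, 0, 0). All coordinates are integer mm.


translate([234, 375, 0]) cube([283, 397, 22]);
translate([234, 375, 22]) cube([283, 22, 125]);
translate([234, 750, 22]) cube([283, 22, 125]);
translate([234, 397, 22]) cube([22, 353, 125]);
translate([495, 397, 22]) cube([22, 353, 125]);


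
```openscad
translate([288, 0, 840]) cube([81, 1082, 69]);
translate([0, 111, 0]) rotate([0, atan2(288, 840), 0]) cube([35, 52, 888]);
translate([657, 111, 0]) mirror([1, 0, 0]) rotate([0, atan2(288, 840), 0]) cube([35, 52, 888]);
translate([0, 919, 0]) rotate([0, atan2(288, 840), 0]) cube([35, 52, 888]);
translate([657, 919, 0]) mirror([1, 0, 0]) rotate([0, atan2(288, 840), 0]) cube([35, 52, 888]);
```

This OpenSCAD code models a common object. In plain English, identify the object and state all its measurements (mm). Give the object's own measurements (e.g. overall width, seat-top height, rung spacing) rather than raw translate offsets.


A sawhorse. A 81×1082×69 mm beam (x, y, z) sits on two A-frame leg pairs. Each pair is two raked legs of 35×52 mm section (52 mm along y) splaying symmetrically in x. Each leg rises 840 mm vertically over 288 mm of horizontal reach and is 888 mm long along its own axis. Every leg's outer bottom edge rests on the floor and its outer top edge meets a bottom edge of the beam — the left legs (tilting toward +x) meet the beam's −x bottom edge, the right legs (their mirror images, tilting toward −x) meet its +x bottom edge — so the leg tops tuck under the beam, the beam's underside is 840 mm above the floor, and the feet are 657 mm apart outside-to-outside with the beam centred between them. The two leg pairs are set in 111 mm from either end of the beam.


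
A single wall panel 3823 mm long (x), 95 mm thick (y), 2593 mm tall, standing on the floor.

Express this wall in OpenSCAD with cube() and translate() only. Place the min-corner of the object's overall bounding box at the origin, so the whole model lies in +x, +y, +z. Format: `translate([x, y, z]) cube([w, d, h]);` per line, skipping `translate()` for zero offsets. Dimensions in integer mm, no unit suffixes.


cube([3823, 95, 2593]);


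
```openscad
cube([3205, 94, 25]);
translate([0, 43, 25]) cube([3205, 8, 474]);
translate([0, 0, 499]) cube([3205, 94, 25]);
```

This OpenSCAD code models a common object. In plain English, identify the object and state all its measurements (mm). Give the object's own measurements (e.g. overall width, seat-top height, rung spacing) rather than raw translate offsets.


An I-beam lying along x, 3205 mm long. Overall section height 524 mm. Two flanges 94 mm wide (y) and 25 mm thick, one on the floor and one at the top; a web 8 mm thick runs between them, centred on the flange width.


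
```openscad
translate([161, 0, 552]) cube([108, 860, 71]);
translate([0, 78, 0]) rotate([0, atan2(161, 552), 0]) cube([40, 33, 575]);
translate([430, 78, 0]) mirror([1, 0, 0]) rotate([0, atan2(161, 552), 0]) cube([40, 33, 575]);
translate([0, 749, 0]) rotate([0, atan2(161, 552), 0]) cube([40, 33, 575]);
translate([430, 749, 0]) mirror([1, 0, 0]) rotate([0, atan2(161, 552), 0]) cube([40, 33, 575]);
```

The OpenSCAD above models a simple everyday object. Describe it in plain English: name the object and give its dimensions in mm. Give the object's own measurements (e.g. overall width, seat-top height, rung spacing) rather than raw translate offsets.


A sawhorse. A 108×860×71 mm beam (x, y, z) sits on two A-frame leg pairs. Each pair is two raked legs of 40×33 mm section (33 mm along y) splaying symmetrically in x. Each leg rises 552 mm vertically over 161 mm of horizontal reach and is 575 mm long along its own axis. Every leg's outer bottom edge rests on the floor and its outer top edge meets a bottom edge of the beam — the left legs (tilting toward +x) meet the beam's −x bottom edge, the right legs (their mirror images, tilting toward −x) meet its +x bottom edge — so the leg tops tuck under the beam, the beam's underside is 552 mm above the floor, and the feet are 430 mm apart outside-to-outside with the beam centred between them. The two leg pairs are set in 78 mm from either end of the beam.


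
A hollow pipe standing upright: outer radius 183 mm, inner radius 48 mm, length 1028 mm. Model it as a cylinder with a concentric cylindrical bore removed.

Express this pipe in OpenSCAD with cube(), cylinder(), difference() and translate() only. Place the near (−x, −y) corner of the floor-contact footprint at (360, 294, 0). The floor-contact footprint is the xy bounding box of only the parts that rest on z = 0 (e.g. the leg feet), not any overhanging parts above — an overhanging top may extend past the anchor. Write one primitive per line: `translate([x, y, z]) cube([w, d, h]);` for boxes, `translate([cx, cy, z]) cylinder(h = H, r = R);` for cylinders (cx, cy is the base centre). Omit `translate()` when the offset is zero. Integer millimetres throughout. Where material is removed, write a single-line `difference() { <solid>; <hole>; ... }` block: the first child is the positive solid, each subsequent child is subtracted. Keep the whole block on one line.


difference() { translate([543, 477, 0]) cylinder(h = 1028, r = 183); translate([543, 477, 0]) cylinder(h = 1028, r = 48); }


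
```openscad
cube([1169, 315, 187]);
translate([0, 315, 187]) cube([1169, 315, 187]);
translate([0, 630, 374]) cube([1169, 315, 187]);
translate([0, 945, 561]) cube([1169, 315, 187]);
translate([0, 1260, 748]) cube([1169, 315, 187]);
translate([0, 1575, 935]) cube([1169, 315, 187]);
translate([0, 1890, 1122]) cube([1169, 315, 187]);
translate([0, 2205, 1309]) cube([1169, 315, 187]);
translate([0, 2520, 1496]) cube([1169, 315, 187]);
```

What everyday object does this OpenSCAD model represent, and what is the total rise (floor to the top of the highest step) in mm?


A staircase. The total rise is 1683 mm.

9 identical blocks, each offset up and back from the previous — a staircase. Each step is 187 mm tall and there are 9 of them, so the total rise is 9 × 187 = 1683 mm.


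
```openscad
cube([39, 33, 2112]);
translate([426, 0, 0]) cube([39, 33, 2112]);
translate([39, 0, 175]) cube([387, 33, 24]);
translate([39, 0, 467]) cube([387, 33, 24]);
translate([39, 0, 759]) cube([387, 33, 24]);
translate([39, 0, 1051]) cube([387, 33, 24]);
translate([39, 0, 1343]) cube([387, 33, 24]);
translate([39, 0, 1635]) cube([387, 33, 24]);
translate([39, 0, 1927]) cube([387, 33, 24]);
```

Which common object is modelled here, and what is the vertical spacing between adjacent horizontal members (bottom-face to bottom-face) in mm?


A ladder. The rung spacing is 292 mm.

Two tall 39×33 posts with 7 short bars between them — a ladder. Adjacent rungs sit at z = 175 and z = 467, so the spacing is 467 − 175 = 292 mm.


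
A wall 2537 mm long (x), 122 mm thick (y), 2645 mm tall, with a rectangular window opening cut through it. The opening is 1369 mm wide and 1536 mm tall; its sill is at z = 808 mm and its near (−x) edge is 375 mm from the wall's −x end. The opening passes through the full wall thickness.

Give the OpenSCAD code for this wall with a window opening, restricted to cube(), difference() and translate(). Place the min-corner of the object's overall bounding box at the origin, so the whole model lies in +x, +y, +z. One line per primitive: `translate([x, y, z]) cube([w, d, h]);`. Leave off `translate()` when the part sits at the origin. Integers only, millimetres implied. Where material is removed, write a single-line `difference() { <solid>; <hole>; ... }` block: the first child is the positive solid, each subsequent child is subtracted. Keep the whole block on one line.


difference() { cube([2537, 122, 2645]); translate([375, 0, 808]) cube([1369, 122, 1536]); }
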